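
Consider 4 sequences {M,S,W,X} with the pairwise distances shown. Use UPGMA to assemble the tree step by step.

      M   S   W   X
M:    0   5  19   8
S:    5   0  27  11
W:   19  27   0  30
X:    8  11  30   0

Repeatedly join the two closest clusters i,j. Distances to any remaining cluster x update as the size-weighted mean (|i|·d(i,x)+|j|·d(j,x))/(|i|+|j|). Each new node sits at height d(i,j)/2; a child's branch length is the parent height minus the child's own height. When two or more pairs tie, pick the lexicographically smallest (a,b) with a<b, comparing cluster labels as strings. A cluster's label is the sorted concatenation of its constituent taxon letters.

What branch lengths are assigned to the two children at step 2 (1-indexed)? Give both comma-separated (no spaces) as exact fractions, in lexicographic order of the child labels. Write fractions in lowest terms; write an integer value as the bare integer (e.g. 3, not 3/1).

step 1: merge (M,S) at d=5; branch lengths M→5/2, S→5/2; new cluster MS
  updated: d(MS,W)=23, d(MS,X)=19/2
step 2: merge (MS,X) at d=19/2; branch lengths MS→9/4, X→19/4; new cluster MSX
  updated: d(MSX,W)=76/3
step 3: merge (MSX,W) at d=76/3; branch lengths MSX→95/12, W→38/3; new cluster MSWX
final tree: (((M:5/2,S:5/2):9/4,X:19/4):95/12,W:38/3)
total length: 391/12

9/4,19/4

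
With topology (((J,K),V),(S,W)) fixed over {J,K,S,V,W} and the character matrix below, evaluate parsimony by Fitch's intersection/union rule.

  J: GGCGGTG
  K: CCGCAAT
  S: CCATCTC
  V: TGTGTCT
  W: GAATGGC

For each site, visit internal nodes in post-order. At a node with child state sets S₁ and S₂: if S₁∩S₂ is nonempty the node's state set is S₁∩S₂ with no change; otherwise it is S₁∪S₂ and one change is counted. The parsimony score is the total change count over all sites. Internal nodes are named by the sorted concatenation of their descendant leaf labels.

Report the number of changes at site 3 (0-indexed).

[col 0] JK: children J:{G}, K:{C} ∪→ {C,G}; cost 1
[col 0] JKV: children JK:{C,G}, V:{T} ∪→ {C,G,T}; cost 1
[col 0] SW: children S:{C}, W:{G} ∪→ {C,G}; cost 1
[col 0] JKSVW: children JKV:{C,G,T}, SW:{C,G} ∩→ {C,G}; cost 0
[col 1] JK: children J:{G}, K:{C} ∪→ {C,G}; cost 1
[col 1] JKV: children JK:{C,G}, V:{G} ∩→ {G}; cost 0
[col 1] SW: children S:{C}, W:{A} ∪→ {A,C}; cost 1
[col 1] JKSVW: children JKV:{G}, SW:{A,C} ∪→ {A,C,G}; cost 1
[col 2] JK: children J:{C}, K:{G} ∪→ {C,G}; cost 1
[col 2] JKV: children JK:{C,G}, V:{T} ∪→ {C,G,T}; cost 1
[col 2] SW: children S:{A}, W:{A} ∩→ {A}; cost 0
[col 2] JKSVW: children JKV:{C,G,T}, SW:{A} ∪→ {A,C,G,T}; cost 1
[col 3] JK: children J:{G}, K:{C} ∪→ {C,G}; cost 1
[col 3] JKV: children JK:{C,G}, V:{G} ∩→ {G}; cost 0
[col 3] SW: children S:{T}, W:{T} ∩→ {T}; cost 0
[col 3] JKSVW: children JKV:{G}, SW:{T} ∪→ {G,T}; cost 1
[col 4] JK: children J:{G}, K:{A} ∪→ {A,G}; cost 1
[col 4] JKV: children JK:{A,G}, V:{T} ∪→ {A,G,T}; cost 1
[col 4] SW: children S:{C}, W:{G} ∪→ {C,G}; cost 1
[col 4] JKSVW: children JKV:{A,G,T}, SW:{C,G} ∩→ {G}; cost 0
[col 5] JK: children J:{T}, K:{A} ∪→ {A,T}; cost 1
[col 5] JKV: children JK:{A,T}, V:{C} ∪→ {A,C,T}; cost 1
[col 5] SW: children S:{T}, W:{G} ∪→ {G,T}; cost 1
[col 5] JKSVW: children JKV:{A,C,T}, SW:{G,T} ∩→ {T}; cost 0
[col 6] JK: children J:{G}, K:{T} ∪→ {G,T}; cost 1
[col 6] JKV: children JK:{G,T}, V:{T} ∩→ {T}; cost 0
[col 6] SW: children S:{C}, W:{C} ∩→ {C}; cost 0
[col 6] JKSVW: children JKV:{T}, SW:{C} ∪→ {C,T}; cost 1
per-site changes: [3, 3, 3, 2, 3, 3, 2]; total = 19

2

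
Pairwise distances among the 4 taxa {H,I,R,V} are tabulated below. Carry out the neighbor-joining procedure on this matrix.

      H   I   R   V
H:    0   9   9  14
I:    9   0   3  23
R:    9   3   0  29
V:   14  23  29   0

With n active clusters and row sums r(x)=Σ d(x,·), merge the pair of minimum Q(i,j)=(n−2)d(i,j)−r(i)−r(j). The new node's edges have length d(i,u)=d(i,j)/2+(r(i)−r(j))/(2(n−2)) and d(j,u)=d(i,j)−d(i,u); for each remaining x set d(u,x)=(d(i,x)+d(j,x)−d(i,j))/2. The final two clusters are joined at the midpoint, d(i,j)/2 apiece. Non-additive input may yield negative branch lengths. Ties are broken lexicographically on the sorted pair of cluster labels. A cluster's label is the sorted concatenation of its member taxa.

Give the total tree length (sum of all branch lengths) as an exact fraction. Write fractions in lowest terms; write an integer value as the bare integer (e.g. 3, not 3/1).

iteration 1: select H,V (d=14, Q=-70); attach at lengths (-3/2, 31/2); label the merged cluster HV
  updated: d(HV,I)=9, d(HV,R)=12
iteration 2: select HV,I (d=9, Q=-24); attach at lengths (9, 0); label the merged cluster HIV
  updated: d(HIV,R)=3
iteration 3: select HIV,R (d=3); attach at lengths (3/2, 3/2); label the merged cluster HIRV
final tree: (((H:-3/2,V:31/2):9,I:0):3/2,R:3/2)
total length: 26

26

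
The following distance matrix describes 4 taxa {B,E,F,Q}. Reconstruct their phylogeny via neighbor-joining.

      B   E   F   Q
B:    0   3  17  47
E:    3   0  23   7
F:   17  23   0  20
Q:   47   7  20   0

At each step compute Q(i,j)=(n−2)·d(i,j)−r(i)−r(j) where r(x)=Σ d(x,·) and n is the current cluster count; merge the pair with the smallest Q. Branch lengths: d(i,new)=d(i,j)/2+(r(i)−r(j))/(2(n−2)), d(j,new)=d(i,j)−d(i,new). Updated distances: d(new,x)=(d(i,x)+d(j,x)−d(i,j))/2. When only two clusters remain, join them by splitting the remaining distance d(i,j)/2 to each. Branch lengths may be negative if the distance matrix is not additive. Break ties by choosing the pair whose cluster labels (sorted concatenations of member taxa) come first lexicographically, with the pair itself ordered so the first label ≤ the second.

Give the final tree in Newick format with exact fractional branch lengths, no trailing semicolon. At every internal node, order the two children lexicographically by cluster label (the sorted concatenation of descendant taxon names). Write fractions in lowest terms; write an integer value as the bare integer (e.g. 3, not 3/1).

step 1: merge (B,E) at d=3, Q=-94; branch lengths B→10, E→-7; new cluster BE
  updated: d(BE,F)=37/2, d(BE,Q)=51/2
step 2: merge (BE,F) at d=37/2, Q=-64; branch lengths BE→12, F→13/2; new cluster BEF
  updated: d(BEF,Q)=27/2
step 3: merge (BEF,Q) at d=27/2; branch lengths BEF→27/4, Q→27/4; new cluster BEFQ
final tree: (((B:10,E:-7):12,F:13/2):27/4,Q:27/4)
total length: 35

(((B:10,E:-7):12,F:13/2):27/4,Q:27/4)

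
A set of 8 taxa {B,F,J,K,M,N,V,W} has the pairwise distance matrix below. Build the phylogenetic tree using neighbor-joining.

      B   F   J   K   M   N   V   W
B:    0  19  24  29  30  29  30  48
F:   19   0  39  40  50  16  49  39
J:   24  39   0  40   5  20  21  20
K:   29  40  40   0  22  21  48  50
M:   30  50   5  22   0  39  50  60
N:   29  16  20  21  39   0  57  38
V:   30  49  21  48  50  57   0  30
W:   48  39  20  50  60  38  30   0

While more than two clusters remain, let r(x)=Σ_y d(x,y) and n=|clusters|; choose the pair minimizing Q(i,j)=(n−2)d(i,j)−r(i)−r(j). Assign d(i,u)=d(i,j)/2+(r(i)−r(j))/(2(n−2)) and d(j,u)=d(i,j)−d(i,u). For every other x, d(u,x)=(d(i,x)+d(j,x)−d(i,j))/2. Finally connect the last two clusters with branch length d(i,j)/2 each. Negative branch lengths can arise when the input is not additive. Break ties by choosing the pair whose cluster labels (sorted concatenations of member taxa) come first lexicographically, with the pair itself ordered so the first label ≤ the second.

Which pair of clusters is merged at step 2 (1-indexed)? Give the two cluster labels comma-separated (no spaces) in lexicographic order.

step 1: merge (J,M) at d=5, Q=-395; branch lengths J→-19/4, M→39/4; new cluster JM
  updated: d(B,JM)=49/2, d(F,JM)=42, d(JM,K)=57/2, d(JM,N)=27, d(JM,V)=33, d(JM,W)=75/2
step 2: merge (V,W) at d=30, Q=-679/2; branch lengths V→309/20, W→291/20; new cluster VW
  updated: d(B,VW)=24, d(F,VW)=29, d(JM,VW)=81/4, d(K,VW)=34, d(N,VW)=65/2
step 3: merge (F,N) at d=16, Q=-415/2; branch lengths F→169/16, N→87/16; new cluster FN
  updated: d(B,FN)=16, d(FN,JM)=53/2, d(FN,K)=45/2, d(FN,VW)=91/4
step 4: merge (JM,VW) at d=81/4, Q=-140; branch lengths JM→119/12, VW→31/3; new cluster JMVW
  updated: d(B,JMVW)=113/8, d(FN,JMVW)=29/2, d(JMVW,K)=169/8
step 5: merge (B,JMVW) at d=113/8, Q=-645/8; branch lengths B→301/32, JMVW→151/32; new cluster BJMVW
  updated: d(BJMVW,FN)=131/16, d(BJMVW,K)=18
step 6: merge (BJMVW,FN) at d=131/16, Q=-779/16; branch lengths BJMVW→59/32, FN→203/32; new cluster BFJMNVW
  updated: d(BFJMNVW,K)=517/32
step 7: merge (BFJMNVW,K) at d=517/32; branch lengths BFJMNVW→517/64, K→517/64; new cluster BFJKMNVW
final tree: (((B:301/32,((J:-19/4,M:39/4):119/12,(V:309/20,W:291/20):31/3):151/32):59/32,(F:169/16,N:87/16):203/32):517/64,K:517/64)
total length: 3511/32

V,W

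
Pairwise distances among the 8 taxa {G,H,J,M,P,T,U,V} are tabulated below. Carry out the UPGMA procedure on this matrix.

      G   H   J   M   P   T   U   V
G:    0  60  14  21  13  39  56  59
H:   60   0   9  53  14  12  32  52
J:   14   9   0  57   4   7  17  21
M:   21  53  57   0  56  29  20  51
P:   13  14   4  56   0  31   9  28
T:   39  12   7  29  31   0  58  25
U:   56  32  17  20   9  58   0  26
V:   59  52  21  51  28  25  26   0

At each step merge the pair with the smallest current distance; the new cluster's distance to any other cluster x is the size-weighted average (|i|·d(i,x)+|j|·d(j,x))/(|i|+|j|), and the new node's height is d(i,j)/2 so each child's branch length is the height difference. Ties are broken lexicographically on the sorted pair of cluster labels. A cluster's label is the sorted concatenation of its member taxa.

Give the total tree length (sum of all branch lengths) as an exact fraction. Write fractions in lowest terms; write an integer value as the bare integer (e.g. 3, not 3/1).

1189/12

1. join J+P (d=4) ⇒ JP; edges |J|=2, |P|=2
  updated: d(G,JP)=27/2, d(H,JP)=23/2, d(JP,M)=113/2, d(JP,T)=19, d(JP,U)=13, d(JP,V)=49/2
2. join H+JP (d=23/2) ⇒ HJP; edges |H|=23/4, |JP|=15/4
  updated: d(G,HJP)=29, d(HJP,M)=166/3, d(HJP,T)=50/3, d(HJP,U)=58/3, d(HJP,V)=101/3
3. join HJP+T (d=50/3) ⇒ HJPT; edges |HJP|=31/12, |T|=25/3
  updated: d(G,HJPT)=63/2, d(HJPT,M)=195/4, d(HJPT,U)=29, d(HJPT,V)=63/2
4. join M+U (d=20) ⇒ MU; edges |M|=10, |U|=10
  updated: d(G,MU)=77/2, d(HJPT,MU)=311/8, d(MU,V)=77/2
5. join G+HJPT (d=63/2) ⇒ GHJPT; edges |G|=63/4, |HJPT|=89/12
  updated: d(GHJPT,MU)=194/5, d(GHJPT,V)=37
6. join GHJPT+V (d=37) ⇒ GHJPTV; edges |GHJPT|=11/4, |V|=37/2
  updated: d(GHJPTV,MU)=155/4
7. join GHJPTV+MU (d=155/4) ⇒ GHJMPTUV; edges |GHJPTV|=7/8, |MU|=75/8
final tree: (((G:63/4,((H:23/4,(J:2,P:2):15/4):31/12,T:25/3):89/12):11/4,V:37/2):7/8,(M:10,U:10):75/8)
total length: 1189/12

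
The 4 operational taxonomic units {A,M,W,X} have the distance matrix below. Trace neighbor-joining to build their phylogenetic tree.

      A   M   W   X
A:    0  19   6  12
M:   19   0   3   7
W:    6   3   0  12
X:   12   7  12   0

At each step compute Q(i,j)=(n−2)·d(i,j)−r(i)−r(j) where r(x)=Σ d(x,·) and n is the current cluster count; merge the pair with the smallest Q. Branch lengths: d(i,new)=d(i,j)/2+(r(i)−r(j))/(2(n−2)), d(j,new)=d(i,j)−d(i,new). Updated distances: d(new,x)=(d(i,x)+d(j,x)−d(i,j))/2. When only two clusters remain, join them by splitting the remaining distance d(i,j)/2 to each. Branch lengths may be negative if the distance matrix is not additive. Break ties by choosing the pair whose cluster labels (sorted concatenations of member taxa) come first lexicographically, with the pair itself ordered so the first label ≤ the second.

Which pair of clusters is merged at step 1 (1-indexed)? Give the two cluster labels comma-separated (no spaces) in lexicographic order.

step 1: merge (A,W) at d=6, Q=-46; branch lengths A→7, W→-1; new cluster AW
  updated: d(AW,M)=8, d(AW,X)=9
step 2: merge (AW,M) at d=8, Q=-24; branch lengths AW→5, M→3; new cluster AMW
  updated: d(AMW,X)=4
step 3: merge (AMW,X) at d=4; branch lengths AMW→2, X→2; new cluster AMWX
final tree: (((A:7,W:-1):5,M:3):2,X:2)
total length: 18

A,W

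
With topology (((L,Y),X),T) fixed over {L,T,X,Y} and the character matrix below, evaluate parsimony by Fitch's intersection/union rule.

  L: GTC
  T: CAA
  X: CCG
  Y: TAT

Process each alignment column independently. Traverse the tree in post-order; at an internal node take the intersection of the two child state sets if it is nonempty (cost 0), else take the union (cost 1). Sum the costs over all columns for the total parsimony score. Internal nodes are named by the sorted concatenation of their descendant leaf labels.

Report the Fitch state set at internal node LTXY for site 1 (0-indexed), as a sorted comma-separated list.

A

LY@0: {G} ∪ {T} = {G,T} (union, +1)
LXY@0: {G,T} ∪ {C} = {C,G,T} (union, +1)
LTXY@0: {C,G,T} ∩ {C} = {C} (intersection, +0)
LY@1: {T} ∪ {A} = {A,T} (union, +1)
LXY@1: {A,T} ∪ {C} = {A,C,T} (union, +1)
LTXY@1: {A,C,T} ∩ {A} = {A} (intersection, +0)
LY@2: {C} ∪ {T} = {C,T} (union, +1)
LXY@2: {C,T} ∪ {G} = {C,G,T} (union, +1)
LTXY@2: {C,G,T} ∪ {A} = {A,C,G,T} (union, +1)
per-site changes: [2, 2, 3]; total = 7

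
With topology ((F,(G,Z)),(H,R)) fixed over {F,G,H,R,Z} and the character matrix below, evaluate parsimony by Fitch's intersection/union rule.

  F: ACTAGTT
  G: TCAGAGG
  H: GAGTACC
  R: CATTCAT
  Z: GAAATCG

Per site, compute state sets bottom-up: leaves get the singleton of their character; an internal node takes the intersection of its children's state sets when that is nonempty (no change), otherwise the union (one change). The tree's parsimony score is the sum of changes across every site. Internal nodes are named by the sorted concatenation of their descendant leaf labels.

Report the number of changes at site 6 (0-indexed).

GZ@0: {T} ∪ {G} = {G,T} (union, +1)
FGZ@0: {A} ∪ {G,T} = {A,G,T} (union, +1)
HR@0: {G} ∪ {C} = {C,G} (union, +1)
FGHRZ@0: {A,G,T} ∩ {C,G} = {G} (intersection, +0)
GZ@1: {C} ∪ {A} = {A,C} (union, +1)
FGZ@1: {C} ∩ {A,C} = {C} (intersection, +0)
HR@1: {A} ∩ {A} = {A} (intersection, +0)
FGHRZ@1: {C} ∪ {A} = {A,C} (union, +1)
GZ@2: {A} ∩ {A} = {A} (intersection, +0)
FGZ@2: {T} ∪ {A} = {A,T} (union, +1)
HR@2: {G} ∪ {T} = {G,T} (union, +1)
FGHRZ@2: {A,T} ∩ {G,T} = {T} (intersection, +0)
GZ@3: {G} ∪ {A} = {A,G} (union, +1)
FGZ@3: {A} ∩ {A,G} = {A} (intersection, +0)
HR@3: {T} ∩ {T} = {T} (intersection, +0)
FGHRZ@3: {A} ∪ {T} = {A,T} (union, +1)
GZ@4: {A} ∪ {T} = {A,T} (union, +1)
FGZ@4: {G} ∪ {A,T} = {A,G,T} (union, +1)
HR@4: {A} ∪ {C} = {A,C} (union, +1)
FGHRZ@4: {A,G,T} ∩ {A,C} = {A} (intersection, +0)
GZ@5: {G} ∪ {C} = {C,G} (union, +1)
FGZ@5: {T} ∪ {C,G} = {C,G,T} (union, +1)
HR@5: {C} ∪ {A} = {A,C} (union, +1)
FGHRZ@5: {C,G,T} ∩ {A,C} = {C} (intersection, +0)
GZ@6: {G} ∩ {G} = {G} (intersection, +0)
FGZ@6: {T} ∪ {G} = {G,T} (union, +1)
HR@6: {C} ∪ {T} = {C,T} (union, +1)
FGHRZ@6: {G,T} ∩ {C,T} = {T} (intersection, +0)
per-site changes: [3, 2, 2, 2, 3, 3, 2]; total = 17

2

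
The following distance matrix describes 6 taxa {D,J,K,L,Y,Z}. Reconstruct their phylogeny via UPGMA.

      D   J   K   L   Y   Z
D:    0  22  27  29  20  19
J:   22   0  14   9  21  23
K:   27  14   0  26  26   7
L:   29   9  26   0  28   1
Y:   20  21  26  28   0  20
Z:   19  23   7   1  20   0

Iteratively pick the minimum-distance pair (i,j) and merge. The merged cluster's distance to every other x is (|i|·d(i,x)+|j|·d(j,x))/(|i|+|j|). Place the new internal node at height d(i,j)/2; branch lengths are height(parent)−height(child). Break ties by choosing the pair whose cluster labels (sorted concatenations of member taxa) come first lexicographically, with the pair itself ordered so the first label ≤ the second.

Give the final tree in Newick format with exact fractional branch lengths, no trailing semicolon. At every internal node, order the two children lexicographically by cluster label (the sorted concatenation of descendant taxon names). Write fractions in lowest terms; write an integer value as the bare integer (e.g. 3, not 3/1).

((D:10,Y:10):2,((J:7,K:7):9/8,(L:1/2,Z:1/2):61/8):31/8)

step 1: merge (L,Z) at d=1; branch lengths L→1/2, Z→1/2; new cluster LZ
  updated: d(D,LZ)=24, d(J,LZ)=16, d(K,LZ)=33/2, d(LZ,Y)=24
step 2: merge (J,K) at d=14; branch lengths J→7, K→7; new cluster JK
  updated: d(D,JK)=49/2, d(JK,LZ)=65/4, d(JK,Y)=47/2
step 3: merge (JK,LZ) at d=65/4; branch lengths JK→9/8, LZ→61/8; new cluster JKLZ
  updated: d(D,JKLZ)=97/4, d(JKLZ,Y)=95/4
step 4: merge (D,Y) at d=20; branch lengths D→10, Y→10; new cluster DY
  updated: d(DY,JKLZ)=24
step 5: merge (DY,JKLZ) at d=24; branch lengths DY→2, JKLZ→31/8; new cluster DJKLYZ
final tree: ((D:10,Y:10):2,((J:7,K:7):9/8,(L:1/2,Z:1/2):61/8):31/8)
total length: 397/8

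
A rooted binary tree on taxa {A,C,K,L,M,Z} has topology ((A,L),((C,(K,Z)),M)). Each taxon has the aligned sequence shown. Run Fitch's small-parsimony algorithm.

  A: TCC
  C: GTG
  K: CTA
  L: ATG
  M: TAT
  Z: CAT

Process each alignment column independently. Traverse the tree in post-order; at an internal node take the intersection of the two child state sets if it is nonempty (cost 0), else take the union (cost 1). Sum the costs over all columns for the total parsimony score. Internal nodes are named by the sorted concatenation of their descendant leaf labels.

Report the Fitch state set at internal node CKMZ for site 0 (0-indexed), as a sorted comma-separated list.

[col 0] AL: children A:{T}, L:{A} ∪→ {A,T}; cost 1
[col 0] KZ: children K:{C}, Z:{C} ∩→ {C}; cost 0
[col 0] CKZ: children C:{G}, KZ:{C} ∪→ {C,G}; cost 1
[col 0] CKMZ: children CKZ:{C,G}, M:{T} ∪→ {C,G,T}; cost 1
[col 0] ACKLMZ: children AL:{A,T}, CKMZ:{C,G,T} ∩→ {T}; cost 0
[col 1] AL: children A:{C}, L:{T} ∪→ {C,T}; cost 1
[col 1] KZ: children K:{T}, Z:{A} ∪→ {A,T}; cost 1
[col 1] CKZ: children C:{T}, KZ:{A,T} ∩→ {T}; cost 0
[col 1] CKMZ: children CKZ:{T}, M:{A} ∪→ {A,T}; cost 1
[col 1] ACKLMZ: children AL:{C,T}, CKMZ:{A,T} ∩→ {T}; cost 0
[col 2] AL: children A:{C}, L:{G} ∪→ {C,G}; cost 1
[col 2] KZ: children K:{A}, Z:{T} ∪→ {A,T}; cost 1
[col 2] CKZ: children C:{G}, KZ:{A,T} ∪→ {A,G,T}; cost 1
[col 2] CKMZ: children CKZ:{A,G,T}, M:{T} ∩→ {T}; cost 0
[col 2] ACKLMZ: children AL:{C,G}, CKMZ:{T} ∪→ {C,G,T}; cost 1
per-site changes: [3, 3, 4]; total = 10

C,G,T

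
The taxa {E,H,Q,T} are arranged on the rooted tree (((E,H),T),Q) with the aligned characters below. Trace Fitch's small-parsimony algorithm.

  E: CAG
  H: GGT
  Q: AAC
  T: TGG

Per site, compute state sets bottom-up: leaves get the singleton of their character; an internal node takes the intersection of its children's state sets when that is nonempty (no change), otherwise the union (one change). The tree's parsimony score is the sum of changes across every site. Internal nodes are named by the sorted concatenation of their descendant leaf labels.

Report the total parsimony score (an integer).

[col 0] EH: children E:{C}, H:{G} ∪→ {C,G}; cost 1
[col 0] EHT: children EH:{C,G}, T:{T} ∪→ {C,G,T}; cost 1
[col 0] EHQT: children EHT:{C,G,T}, Q:{A} ∪→ {A,C,G,T}; cost 1
[col 1] EH: children E:{A}, H:{G} ∪→ {A,G}; cost 1
[col 1] EHT: children EH:{A,G}, T:{G} ∩→ {G}; cost 0
[col 1] EHQT: children EHT:{G}, Q:{A} ∪→ {A,G}; cost 1
[col 2] EH: children E:{G}, H:{T} ∪→ {G,T}; cost 1
[col 2] EHT: children EH:{G,T}, T:{G} ∩→ {G}; cost 0
[col 2] EHQT: children EHT:{G}, Q:{C} ∪→ {C,G}; cost 1
per-site changes: [3, 2, 2]; total = 7

7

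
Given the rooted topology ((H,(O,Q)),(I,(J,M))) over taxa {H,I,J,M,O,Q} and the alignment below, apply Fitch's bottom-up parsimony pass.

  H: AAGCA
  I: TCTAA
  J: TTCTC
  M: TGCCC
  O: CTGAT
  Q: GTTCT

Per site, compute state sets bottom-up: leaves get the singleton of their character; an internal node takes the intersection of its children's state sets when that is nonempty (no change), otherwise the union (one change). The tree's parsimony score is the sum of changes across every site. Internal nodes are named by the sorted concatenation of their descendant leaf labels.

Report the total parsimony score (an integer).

14

[col 0] OQ: children O:{C}, Q:{G} ∪→ {C,G}; cost 1
[col 0] HOQ: children H:{A}, OQ:{C,G} ∪→ {A,C,G}; cost 1
[col 0] JM: children J:{T}, M:{T} ∩→ {T}; cost 0
[col 0] IJM: children I:{T}, JM:{T} ∩→ {T}; cost 0
[col 0] HIJMOQ: children HOQ:{A,C,G}, IJM:{T} ∪→ {A,C,G,T}; cost 1
[col 1] OQ: children O:{T}, Q:{T} ∩→ {T}; cost 0
[col 1] HOQ: children H:{A}, OQ:{T} ∪→ {A,T}; cost 1
[col 1] JM: children J:{T}, M:{G} ∪→ {G,T}; cost 1
[col 1] IJM: children I:{C}, JM:{G,T} ∪→ {C,G,T}; cost 1
[col 1] HIJMOQ: children HOQ:{A,T}, IJM:{C,G,T} ∩→ {T}; cost 0
[col 2] OQ: children O:{G}, Q:{T} ∪→ {G,T}; cost 1
[col 2] HOQ: children H:{G}, OQ:{G,T} ∩→ {G}; cost 0
[col 2] JM: children J:{C}, M:{C} ∩→ {C}; cost 0
[col 2] IJM: children I:{T}, JM:{C} ∪→ {C,T}; cost 1
[col 2] HIJMOQ: children HOQ:{G}, IJM:{C,T} ∪→ {C,G,T}; cost 1
[col 3] OQ: children O:{A}, Q:{C} ∪→ {A,C}; cost 1
[col 3] HOQ: children H:{C}, OQ:{A,C} ∩→ {C}; cost 0
[col 3] JM: children J:{T}, M:{C} ∪→ {C,T}; cost 1
[col 3] IJM: children I:{A}, JM:{C,T} ∪→ {A,C,T}; cost 1
[col 3] HIJMOQ: children HOQ:{C}, IJM:{A,C,T} ∩→ {C}; cost 0
[col 4] OQ: children O:{T}, Q:{T} ∩→ {T}; cost 0
[col 4] HOQ: children H:{A}, OQ:{T} ∪→ {A,T}; cost 1
[col 4] JM: children J:{C}, M:{C} ∩→ {C}; cost 0
[col 4] IJM: children I:{A}, JM:{C} ∪→ {A,C}; cost 1
[col 4] HIJMOQ: children HOQ:{A,T}, IJM:{A,C} ∩→ {A}; cost 0
per-site changes: [3, 3, 3, 3, 2]; total = 14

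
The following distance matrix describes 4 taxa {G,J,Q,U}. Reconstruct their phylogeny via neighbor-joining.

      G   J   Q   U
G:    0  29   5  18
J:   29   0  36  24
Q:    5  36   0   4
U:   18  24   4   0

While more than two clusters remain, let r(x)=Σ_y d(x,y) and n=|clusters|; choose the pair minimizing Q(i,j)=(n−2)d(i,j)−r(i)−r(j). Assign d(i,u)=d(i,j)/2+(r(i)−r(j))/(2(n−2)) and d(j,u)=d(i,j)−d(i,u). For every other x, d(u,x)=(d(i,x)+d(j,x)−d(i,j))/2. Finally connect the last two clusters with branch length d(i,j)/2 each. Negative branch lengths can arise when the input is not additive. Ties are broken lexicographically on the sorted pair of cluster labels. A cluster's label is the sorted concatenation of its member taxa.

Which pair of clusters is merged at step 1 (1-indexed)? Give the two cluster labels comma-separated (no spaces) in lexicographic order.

1. join G+Q (d=5, Q=-87) ⇒ GQ; edges |G|=17/4, |Q|=3/4
  updated: d(GQ,J)=30, d(GQ,U)=17/2
2. join GQ+J (d=30, Q=-125/2) ⇒ GJQ; edges |GQ|=29/4, |J|=91/4
  updated: d(GJQ,U)=5/4
3. join GJQ+U (d=5/4) ⇒ GJQU; edges |GJQ|=5/8, |U|=5/8
final tree: (((G:17/4,Q:3/4):29/4,J:91/4):5/8,U:5/8)
total length: 145/4

G,Q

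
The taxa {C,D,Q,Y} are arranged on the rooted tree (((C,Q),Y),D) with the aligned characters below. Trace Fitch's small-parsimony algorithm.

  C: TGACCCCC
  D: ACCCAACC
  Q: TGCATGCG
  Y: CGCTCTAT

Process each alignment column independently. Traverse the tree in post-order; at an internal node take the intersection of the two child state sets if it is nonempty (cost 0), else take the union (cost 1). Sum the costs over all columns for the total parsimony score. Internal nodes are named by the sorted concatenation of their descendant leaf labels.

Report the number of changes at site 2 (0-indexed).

1

site 0, node CQ: C={T} ∩ Q={T} → {T} (+0)
site 0, node CQY: CQ={T} ∪ Y={C} → {C,T} (+1)
site 0, node CDQY: CQY={C,T} ∪ D={A} → {A,C,T} (+1)
site 1, node CQ: C={G} ∩ Q={G} → {G} (+0)
site 1, node CQY: CQ={G} ∩ Y={G} → {G} (+0)
site 1, node CDQY: CQY={G} ∪ D={C} → {C,G} (+1)
site 2, node CQ: C={A} ∪ Q={C} → {A,C} (+1)
site 2, node CQY: CQ={A,C} ∩ Y={C} → {C} (+0)
site 2, node CDQY: CQY={C} ∩ D={C} → {C} (+0)
site 3, node CQ: C={C} ∪ Q={A} → {A,C} (+1)
site 3, node CQY: CQ={A,C} ∪ Y={T} → {A,C,T} (+1)
site 3, node CDQY: CQY={A,C,T} ∩ D={C} → {C} (+0)
site 4, node CQ: C={C} ∪ Q={T} → {C,T} (+1)
site 4, node CQY: CQ={C,T} ∩ Y={C} → {C} (+0)
site 4, node CDQY: CQY={C} ∪ D={A} → {A,C} (+1)
site 5, node CQ: C={C} ∪ Q={G} → {C,G} (+1)
site 5, node CQY: CQ={C,G} ∪ Y={T} → {C,G,T} (+1)
site 5, node CDQY: CQY={C,G,T} ∪ D={A} → {A,C,G,T} (+1)
site 6, node CQ: C={C} ∩ Q={C} → {C} (+0)
site 6, node CQY: CQ={C} ∪ Y={A} → {A,C} (+1)
site 6, node CDQY: CQY={A,C} ∩ D={C} → {C} (+0)
site 7, node CQ: C={C} ∪ Q={G} → {C,G} (+1)
site 7, node CQY: CQ={C,G} ∪ Y={T} → {C,G,T} (+1)
site 7, node CDQY: CQY={C,G,T} ∩ D={C} → {C} (+0)
per-site changes: [2, 1, 1, 2, 2, 3, 1, 2]; total = 14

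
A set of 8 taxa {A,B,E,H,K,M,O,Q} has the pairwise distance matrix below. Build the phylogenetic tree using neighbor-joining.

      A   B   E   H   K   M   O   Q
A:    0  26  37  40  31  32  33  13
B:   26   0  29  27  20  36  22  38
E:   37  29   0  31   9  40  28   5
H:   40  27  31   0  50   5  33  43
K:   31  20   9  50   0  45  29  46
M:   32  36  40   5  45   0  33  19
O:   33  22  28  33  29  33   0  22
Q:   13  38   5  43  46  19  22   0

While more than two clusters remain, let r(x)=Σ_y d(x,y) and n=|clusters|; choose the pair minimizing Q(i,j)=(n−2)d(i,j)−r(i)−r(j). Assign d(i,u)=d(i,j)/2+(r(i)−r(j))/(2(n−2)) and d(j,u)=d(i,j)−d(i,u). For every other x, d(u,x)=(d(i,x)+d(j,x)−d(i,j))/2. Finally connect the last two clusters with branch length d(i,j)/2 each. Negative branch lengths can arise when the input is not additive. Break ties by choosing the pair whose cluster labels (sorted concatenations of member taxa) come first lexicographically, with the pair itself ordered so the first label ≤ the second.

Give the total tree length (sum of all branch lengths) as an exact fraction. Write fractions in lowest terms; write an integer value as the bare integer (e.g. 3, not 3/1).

2787/32

step 1: merge (H,M) at d=5, Q=-409; branch lengths H→49/12, M→11/12; new cluster HM
  updated: d(A,HM)=67/2, d(B,HM)=29, d(E,HM)=33, d(HM,K)=45, d(HM,O)=61/2, d(HM,Q)=57/2
step 2: merge (E,K) at d=9, Q=-276; branch lengths E→3/5, K→42/5; new cluster EK
  updated: d(A,EK)=59/2, d(B,EK)=20, d(EK,HM)=69/2, d(EK,O)=24, d(EK,Q)=21
step 3: merge (A,Q) at d=13, Q=-411/2; branch lengths A→129/16, Q→79/16; new cluster AQ
  updated: d(AQ,B)=51/2, d(AQ,EK)=75/4, d(AQ,HM)=49/2, d(AQ,O)=21
step 4: merge (AQ,HM) at d=49/2, Q=-539/4; branch lengths AQ→179/24, HM→409/24; new cluster AHMQ
  updated: d(AHMQ,B)=15, d(AHMQ,EK)=115/8, d(AHMQ,O)=27/2
step 5: merge (AHMQ,O) at d=27/2, Q=-603/8; branch lengths AHMQ→83/32, O→349/32; new cluster AHMOQ
  updated: d(AHMOQ,B)=47/4, d(AHMOQ,EK)=199/16
step 6: merge (AHMOQ,B) at d=47/4, Q=-707/16; branch lengths AHMOQ→67/32, B→309/32; new cluster ABHMOQ
  updated: d(ABHMOQ,EK)=331/32
step 7: merge (ABHMOQ,EK) at d=331/32; branch lengths ABHMOQ→331/64, EK→331/64; new cluster ABEHKMOQ
final tree: (((((A:129/16,Q:79/16):179/24,(H:49/12,M:11/12):409/24):83/32,O:349/32):67/32,B:309/32):331/64,(E:3/5,K:42/5):331/64)
total length: 2787/32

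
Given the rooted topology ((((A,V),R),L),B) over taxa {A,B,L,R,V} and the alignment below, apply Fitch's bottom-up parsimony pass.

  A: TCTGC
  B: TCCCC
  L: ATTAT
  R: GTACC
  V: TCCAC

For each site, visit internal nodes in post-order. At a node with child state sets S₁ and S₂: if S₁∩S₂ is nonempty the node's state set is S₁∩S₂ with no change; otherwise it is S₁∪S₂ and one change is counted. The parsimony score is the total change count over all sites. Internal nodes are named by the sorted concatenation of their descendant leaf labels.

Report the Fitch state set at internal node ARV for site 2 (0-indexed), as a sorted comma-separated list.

[col 0] AV: children A:{T}, V:{T} ∩→ {T}; cost 0
[col 0] ARV: children AV:{T}, R:{G} ∪→ {G,T}; cost 1
[col 0] ALRV: children ARV:{G,T}, L:{A} ∪→ {A,G,T}; cost 1
[col 0] ABLRV: children ALRV:{A,G,T}, B:{T} ∩→ {T}; cost 0
[col 1] AV: children A:{C}, V:{C} ∩→ {C}; cost 0
[col 1] ARV: children AV:{C}, R:{T} ∪→ {C,T}; cost 1
[col 1] ALRV: children ARV:{C,T}, L:{T} ∩→ {T}; cost 0
[col 1] ABLRV: children ALRV:{T}, B:{C} ∪→ {C,T}; cost 1
[col 2] AV: children A:{T}, V:{C} ∪→ {C,T}; cost 1
[col 2] ARV: children AV:{C,T}, R:{A} ∪→ {A,C,T}; cost 1
[col 2] ALRV: children ARV:{A,C,T}, L:{T} ∩→ {T}; cost 0
[col 2] ABLRV: children ALRV:{T}, B:{C} ∪→ {C,T}; cost 1
[col 3] AV: children A:{G}, V:{A} ∪→ {A,G}; cost 1
[col 3] ARV: children AV:{A,G}, R:{C} ∪→ {A,C,G}; cost 1
[col 3] ALRV: children ARV:{A,C,G}, L:{A} ∩→ {A}; cost 0
[col 3] ABLRV: children ALRV:{A}, B:{C} ∪→ {A,C}; cost 1
[col 4] AV: children A:{C}, V:{C} ∩→ {C}; cost 0
[col 4] ARV: children AV:{C}, R:{C} ∩→ {C}; cost 0
[col 4] ALRV: children ARV:{C}, L:{T} ∪→ {C,T}; cost 1
[col 4] ABLRV: children ALRV:{C,T}, B:{C} ∩→ {C}; cost 0
per-site changes: [2, 2, 3, 3, 1]; total = 11

A,C,T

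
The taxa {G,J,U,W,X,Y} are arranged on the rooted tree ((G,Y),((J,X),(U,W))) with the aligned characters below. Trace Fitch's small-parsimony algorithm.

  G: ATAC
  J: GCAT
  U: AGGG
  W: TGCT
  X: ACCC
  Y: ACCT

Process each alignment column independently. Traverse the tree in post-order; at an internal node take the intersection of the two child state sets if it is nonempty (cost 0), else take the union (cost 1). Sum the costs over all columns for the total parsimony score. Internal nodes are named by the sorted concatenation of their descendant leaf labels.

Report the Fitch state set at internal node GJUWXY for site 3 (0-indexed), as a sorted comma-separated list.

T

GY@0: {A} ∩ {A} = {A} (intersection, +0)
JX@0: {G} ∪ {A} = {A,G} (union, +1)
UW@0: {A} ∪ {T} = {A,T} (union, +1)
JUWX@0: {A,G} ∩ {A,T} = {A} (intersection, +0)
GJUWXY@0: {A} ∩ {A} = {A} (intersection, +0)
GY@1: {T} ∪ {C} = {C,T} (union, +1)
JX@1: {C} ∩ {C} = {C} (intersection, +0)
UW@1: {G} ∩ {G} = {G} (intersection, +0)
JUWX@1: {C} ∪ {G} = {C,G} (union, +1)
GJUWXY@1: {C,T} ∩ {C,G} = {C} (intersection, +0)
GY@2: {A} ∪ {C} = {A,C} (union, +1)
JX@2: {A} ∪ {C} = {A,C} (union, +1)
UW@2: {G} ∪ {C} = {C,G} (union, +1)
JUWX@2: {A,C} ∩ {C,G} = {C} (intersection, +0)
GJUWXY@2: {A,C} ∩ {C} = {C} (intersection, +0)
GY@3: {C} ∪ {T} = {C,T} (union, +1)
JX@3: {T} ∪ {C} = {C,T} (union, +1)
UW@3: {G} ∪ {T} = {G,T} (union, +1)
JUWX@3: {C,T} ∩ {G,T} = {T} (intersection, +0)
GJUWXY@3: {C,T} ∩ {T} = {T} (intersection, +0)
per-site changes: [2, 2, 3, 3]; total = 10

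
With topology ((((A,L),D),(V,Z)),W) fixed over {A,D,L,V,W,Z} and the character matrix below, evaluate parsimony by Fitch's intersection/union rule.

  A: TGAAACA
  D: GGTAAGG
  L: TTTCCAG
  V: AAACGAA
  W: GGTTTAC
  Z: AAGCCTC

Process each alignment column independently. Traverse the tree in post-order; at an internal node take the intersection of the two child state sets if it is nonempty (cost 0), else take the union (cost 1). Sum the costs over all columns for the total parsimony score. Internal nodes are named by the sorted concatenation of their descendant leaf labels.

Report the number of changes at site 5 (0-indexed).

3

site 0, node AL: A={T} ∩ L={T} → {T} (+0)
site 0, node ADL: AL={T} ∪ D={G} → {G,T} (+1)
site 0, node VZ: V={A} ∩ Z={A} → {A} (+0)
site 0, node ADLVZ: ADL={G,T} ∪ VZ={A} → {A,G,T} (+1)
site 0, node ADLVWZ: ADLVZ={A,G,T} ∩ W={G} → {G} (+0)
site 1, node AL: A={G} ∪ L={T} → {G,T} (+1)
site 1, node ADL: AL={G,T} ∩ D={G} → {G} (+0)
site 1, node VZ: V={A} ∩ Z={A} → {A} (+0)
site 1, node ADLVZ: ADL={G} ∪ VZ={A} → {A,G} (+1)
site 1, node ADLVWZ: ADLVZ={A,G} ∩ W={G} → {G} (+0)
site 2, node AL: A={A} ∪ L={T} → {A,T} (+1)
site 2, node ADL: AL={A,T} ∩ D={T} → {T} (+0)
site 2, node VZ: V={A} ∪ Z={G} → {A,G} (+1)
site 2, node ADLVZ: ADL={T} ∪ VZ={A,G} → {A,G,T} (+1)
site 2, node ADLVWZ: ADLVZ={A,G,T} ∩ W={T} → {T} (+0)
site 3, node AL: A={A} ∪ L={C} → {A,C} (+1)
site 3, node ADL: AL={A,C} ∩ D={A} → {A} (+0)
site 3, node VZ: V={C} ∩ Z={C} → {C} (+0)
site 3, node ADLVZ: ADL={A} ∪ VZ={C} → {A,C} (+1)
site 3, node ADLVWZ: ADLVZ={A,C} ∪ W={T} → {A,C,T} (+1)
site 4, node AL: A={A} ∪ L={C} → {A,C} (+1)
site 4, node ADL: AL={A,C} ∩ D={A} → {A} (+0)
site 4, node VZ: V={G} ∪ Z={C} → {C,G} (+1)
site 4, node ADLVZ: ADL={A} ∪ VZ={C,G} → {A,C,G} (+1)
site 4, node ADLVWZ: ADLVZ={A,C,G} ∪ W={T} → {A,C,G,T} (+1)
site 5, node AL: A={C} ∪ L={A} → {A,C} (+1)
site 5, node ADL: AL={A,C} ∪ D={G} → {A,C,G} (+1)
site 5, node VZ: V={A} ∪ Z={T} → {A,T} (+1)
site 5, node ADLVZ: ADL={A,C,G} ∩ VZ={A,T} → {A} (+0)
site 5, node ADLVWZ: ADLVZ={A} ∩ W={A} → {A} (+0)
site 6, node AL: A={A} ∪ L={G} → {A,G} (+1)
site 6, node ADL: AL={A,G} ∩ D={G} → {G} (+0)
site 6, node VZ: V={A} ∪ Z={C} → {A,C} (+1)
site 6, node ADLVZ: ADL={G} ∪ VZ={A,C} → {A,C,G} (+1)
site 6, node ADLVWZ: ADLVZ={A,C,G} ∩ W={C} → {C} (+0)
per-site changes: [2, 2, 3, 3, 4, 3, 3]; total = 20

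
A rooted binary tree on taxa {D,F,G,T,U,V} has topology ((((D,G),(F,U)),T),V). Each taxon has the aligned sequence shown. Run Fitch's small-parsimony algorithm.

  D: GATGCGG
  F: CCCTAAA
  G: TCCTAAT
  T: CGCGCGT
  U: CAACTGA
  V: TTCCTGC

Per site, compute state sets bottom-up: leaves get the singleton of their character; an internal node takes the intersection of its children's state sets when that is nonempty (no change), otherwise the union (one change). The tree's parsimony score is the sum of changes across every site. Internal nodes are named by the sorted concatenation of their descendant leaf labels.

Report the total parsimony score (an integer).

site 0, node DG: D={G} ∪ G={T} → {G,T} (+1)
site 0, node FU: F={C} ∩ U={C} → {C} (+0)
site 0, node DFGU: DG={G,T} ∪ FU={C} → {C,G,T} (+1)
site 0, node DFGTU: DFGU={C,G,T} ∩ T={C} → {C} (+0)
site 0, node DFGTUV: DFGTU={C} ∪ V={T} → {C,T} (+1)
site 1, node DG: D={A} ∪ G={C} → {A,C} (+1)
site 1, node FU: F={C} ∪ U={A} → {A,C} (+1)
site 1, node DFGU: DG={A,C} ∩ FU={A,C} → {A,C} (+0)
site 1, node DFGTU: DFGU={A,C} ∪ T={G} → {A,C,G} (+1)
site 1, node DFGTUV: DFGTU={A,C,G} ∪ V={T} → {A,C,G,T} (+1)
site 2, node DG: D={T} ∪ G={C} → {C,T} (+1)
site 2, node FU: F={C} ∪ U={A} → {A,C} (+1)
site 2, node DFGU: DG={C,T} ∩ FU={A,C} → {C} (+0)
site 2, node DFGTU: DFGU={C} ∩ T={C} → {C} (+0)
site 2, node DFGTUV: DFGTU={C} ∩ V={C} → {C} (+0)
site 3, node DG: D={G} ∪ G={T} → {G,T} (+1)
site 3, node FU: F={T} ∪ U={C} → {C,T} (+1)
site 3, node DFGU: DG={G,T} ∩ FU={C,T} → {T} (+0)
site 3, node DFGTU: DFGU={T} ∪ T={G} → {G,T} (+1)
site 3, node DFGTUV: DFGTU={G,T} ∪ V={C} → {C,G,T} (+1)
site 4, node DG: D={C} ∪ G={A} → {A,C} (+1)
site 4, node FU: F={A} ∪ U={T} → {A,T} (+1)
site 4, node DFGU: DG={A,C} ∩ FU={A,T} → {A} (+0)
site 4, node DFGTU: DFGU={A} ∪ T={C} → {A,C} (+1)
site 4, node DFGTUV: DFGTU={A,C} ∪ V={T} → {A,C,T} (+1)
site 5, node DG: D={G} ∪ G={A} → {A,G} (+1)
site 5, node FU: F={A} ∪ U={G} → {A,G} (+1)
site 5, node DFGU: DG={A,G} ∩ FU={A,G} → {A,G} (+0)
site 5, node DFGTU: DFGU={A,G} ∩ T={G} → {G} (+0)
site 5, node DFGTUV: DFGTU={G} ∩ V={G} → {G} (+0)
site 6, node DG: D={G} ∪ G={T} → {G,T} (+1)
site 6, node FU: F={A} ∩ U={A} → {A} (+0)
site 6, node DFGU: DG={G,T} ∪ FU={A} → {A,G,T} (+1)
site 6, node DFGTU: DFGU={A,G,T} ∩ T={T} → {T} (+0)
site 6, node DFGTUV: DFGTU={T} ∪ V={C} → {C,T} (+1)
per-site changes: [3, 4, 2, 4, 4, 2, 3]; total = 22

22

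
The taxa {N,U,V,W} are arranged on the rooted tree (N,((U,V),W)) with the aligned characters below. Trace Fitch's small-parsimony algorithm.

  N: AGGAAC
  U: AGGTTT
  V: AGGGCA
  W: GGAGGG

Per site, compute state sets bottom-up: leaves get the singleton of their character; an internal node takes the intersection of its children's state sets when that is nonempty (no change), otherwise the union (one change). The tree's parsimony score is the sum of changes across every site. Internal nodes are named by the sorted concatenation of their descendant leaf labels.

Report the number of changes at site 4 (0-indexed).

3

site 0, node UV: U={A} ∩ V={A} → {A} (+0)
site 0, node UVW: UV={A} ∪ W={G} → {A,G} (+1)
site 0, node NUVW: N={A} ∩ UVW={A,G} → {A} (+0)
site 1, node UV: U={G} ∩ V={G} → {G} (+0)
site 1, node UVW: UV={G} ∩ W={G} → {G} (+0)
site 1, node NUVW: N={G} ∩ UVW={G} → {G} (+0)
site 2, node UV: U={G} ∩ V={G} → {G} (+0)
site 2, node UVW: UV={G} ∪ W={A} → {A,G} (+1)
site 2, node NUVW: N={G} ∩ UVW={A,G} → {G} (+0)
site 3, node UV: U={T} ∪ V={G} → {G,T} (+1)
site 3, node UVW: UV={G,T} ∩ W={G} → {G} (+0)
site 3, node NUVW: N={A} ∪ UVW={G} → {A,G} (+1)
site 4, node UV: U={T} ∪ V={C} → {C,T} (+1)
site 4, node UVW: UV={C,T} ∪ W={G} → {C,G,T} (+1)
site 4, node NUVW: N={A} ∪ UVW={C,G,T} → {A,C,G,T} (+1)
site 5, node UV: U={T} ∪ V={A} → {A,T} (+1)
site 5, node UVW: UV={A,T} ∪ W={G} → {A,G,T} (+1)
site 5, node NUVW: N={C} ∪ UVW={A,G,T} → {A,C,G,T} (+1)
per-site changes: [1, 0, 1, 2, 3, 3]; total = 10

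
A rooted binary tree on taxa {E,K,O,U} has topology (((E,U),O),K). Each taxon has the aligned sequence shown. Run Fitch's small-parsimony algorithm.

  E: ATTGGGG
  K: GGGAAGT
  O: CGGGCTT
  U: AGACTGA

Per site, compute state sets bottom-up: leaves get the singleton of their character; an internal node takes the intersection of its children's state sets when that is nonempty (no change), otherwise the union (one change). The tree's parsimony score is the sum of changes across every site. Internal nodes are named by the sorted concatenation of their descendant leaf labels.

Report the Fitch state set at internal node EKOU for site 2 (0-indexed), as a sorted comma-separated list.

G

site 0, node EU: E={A} ∩ U={A} → {A} (+0)
site 0, node EOU: EU={A} ∪ O={C} → {A,C} (+1)
site 0, node EKOU: EOU={A,C} ∪ K={G} → {A,C,G} (+1)
site 1, node EU: E={T} ∪ U={G} → {G,T} (+1)
site 1, node EOU: EU={G,T} ∩ O={G} → {G} (+0)
site 1, node EKOU: EOU={G} ∩ K={G} → {G} (+0)
site 2, node EU: E={T} ∪ U={A} → {A,T} (+1)
site 2, node EOU: EU={A,T} ∪ O={G} → {A,G,T} (+1)
site 2, node EKOU: EOU={A,G,T} ∩ K={G} → {G} (+0)
site 3, node EU: E={G} ∪ U={C} → {C,G} (+1)
site 3, node EOU: EU={C,G} ∩ O={G} → {G} (+0)
site 3, node EKOU: EOU={G} ∪ K={A} → {A,G} (+1)
site 4, node EU: E={G} ∪ U={T} → {G,T} (+1)
site 4, node EOU: EU={G,T} ∪ O={C} → {C,G,T} (+1)
site 4, node EKOU: EOU={C,G,T} ∪ K={A} → {A,C,G,T} (+1)
site 5, node EU: E={G} ∩ U={G} → {G} (+0)
site 5, node EOU: EU={G} ∪ O={T} → {G,T} (+1)
site 5, node EKOU: EOU={G,T} ∩ K={G} → {G} (+0)
site 6, node EU: E={G} ∪ U={A} → {A,G} (+1)
site 6, node EOU: EU={A,G} ∪ O={T} → {A,G,T} (+1)
site 6, node EKOU: EOU={A,G,T} ∩ K={T} → {T} (+0)
per-site changes: [2, 1, 2, 2, 3, 1, 2]; total = 13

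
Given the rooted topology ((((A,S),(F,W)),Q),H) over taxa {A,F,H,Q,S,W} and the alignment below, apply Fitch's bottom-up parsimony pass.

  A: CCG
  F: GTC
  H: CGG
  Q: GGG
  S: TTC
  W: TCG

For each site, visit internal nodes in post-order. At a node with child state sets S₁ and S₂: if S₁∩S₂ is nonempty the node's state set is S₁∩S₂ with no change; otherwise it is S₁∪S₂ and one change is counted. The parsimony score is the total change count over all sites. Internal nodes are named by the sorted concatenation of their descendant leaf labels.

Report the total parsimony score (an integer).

9

AS@0: {C} ∪ {T} = {C,T} (union, +1)
FW@0: {G} ∪ {T} = {G,T} (union, +1)
AFSW@0: {C,T} ∩ {G,T} = {T} (intersection, +0)
AFQSW@0: {T} ∪ {G} = {G,T} (union, +1)
AFHQSW@0: {G,T} ∪ {C} = {C,G,T} (union, +1)
AS@1: {C} ∪ {T} = {C,T} (union, +1)
FW@1: {T} ∪ {C} = {C,T} (union, +1)
AFSW@1: {C,T} ∩ {C,T} = {C,T} (intersection, +0)
AFQSW@1: {C,T} ∪ {G} = {C,G,T} (union, +1)
AFHQSW@1: {C,G,T} ∩ {G} = {G} (intersection, +0)
AS@2: {G} ∪ {C} = {C,G} (union, +1)
FW@2: {C} ∪ {G} = {C,G} (union, +1)
AFSW@2: {C,G} ∩ {C,G} = {C,G} (intersection, +0)
AFQSW@2: {C,G} ∩ {G} = {G} (intersection, +0)
AFHQSW@2: {G} ∩ {G} = {G} (intersection, +0)
per-site changes: [4, 3, 2]; total = 9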